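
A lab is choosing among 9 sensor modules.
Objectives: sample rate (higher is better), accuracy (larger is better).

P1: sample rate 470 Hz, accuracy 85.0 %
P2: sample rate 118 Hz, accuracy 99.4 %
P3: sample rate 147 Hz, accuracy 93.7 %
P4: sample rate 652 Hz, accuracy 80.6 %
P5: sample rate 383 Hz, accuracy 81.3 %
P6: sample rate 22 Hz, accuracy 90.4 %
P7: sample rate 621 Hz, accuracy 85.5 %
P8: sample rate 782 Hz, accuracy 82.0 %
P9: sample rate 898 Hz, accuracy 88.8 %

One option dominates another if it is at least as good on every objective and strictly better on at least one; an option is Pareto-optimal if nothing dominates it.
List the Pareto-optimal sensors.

P2, P3, P9

P1: dominated by P7 (sample rate 621≥470, accuracy 85.5≥85.0).
P2: not dominated (best accuracy).
P3: not dominated.
P4: dominated by P8 (sample rate 782≥652, accuracy 82.0≥80.6).
P5: dominated by P1 (sample rate 470≥383, accuracy 85.0≥81.3).
P6: dominated by P2 (sample rate 118≥22, accuracy 99.4≥90.4).
P7: dominated by P9 (sample rate 898≥621, accuracy 88.8≥85.5).
P8: dominated by P9 (sample rate 898≥782, accuracy 88.8≥82.0).
P9: not dominated (best sample rate).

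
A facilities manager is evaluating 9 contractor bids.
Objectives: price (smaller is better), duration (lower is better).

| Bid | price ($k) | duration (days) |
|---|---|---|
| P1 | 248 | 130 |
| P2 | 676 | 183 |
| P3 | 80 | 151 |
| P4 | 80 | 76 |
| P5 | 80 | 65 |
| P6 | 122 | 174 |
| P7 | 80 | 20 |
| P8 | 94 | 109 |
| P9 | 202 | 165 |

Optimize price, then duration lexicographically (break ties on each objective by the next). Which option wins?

P7

First minimize price: best is 80, kept {P3, P4, P5, P7}.
Then minimize duration: best is 20, kept {P7}.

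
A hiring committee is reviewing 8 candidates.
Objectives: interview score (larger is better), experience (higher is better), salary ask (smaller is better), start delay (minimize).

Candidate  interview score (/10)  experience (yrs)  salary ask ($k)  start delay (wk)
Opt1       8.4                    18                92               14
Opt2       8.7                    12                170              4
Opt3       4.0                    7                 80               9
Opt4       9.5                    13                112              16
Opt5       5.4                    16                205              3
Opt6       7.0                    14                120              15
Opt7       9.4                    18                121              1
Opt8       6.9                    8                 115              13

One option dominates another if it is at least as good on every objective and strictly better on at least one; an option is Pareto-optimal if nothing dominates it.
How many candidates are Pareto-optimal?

Opt1: not dominated.
Opt2: dominated by Opt7 (interview score 9.4≥8.7, experience 18≥12, salary ask 121≤170, start delay 1≤4).
Opt3: not dominated (best salary ask).
Opt4: not dominated (best interview score).
Opt5: dominated by Opt7 (interview score 9.4≥5.4, experience 18≥16, salary ask 121≤205, start delay 1≤3).
Opt6: dominated by Opt1 (interview score 8.4≥7.0, experience 18≥14, salary ask 92≤120, start delay 14≤15).
Opt7: not dominated (best start delay).
Opt8: not dominated.
Pareto-optimal: Opt1, Opt3, Opt4, Opt7, Opt8 → 5.

5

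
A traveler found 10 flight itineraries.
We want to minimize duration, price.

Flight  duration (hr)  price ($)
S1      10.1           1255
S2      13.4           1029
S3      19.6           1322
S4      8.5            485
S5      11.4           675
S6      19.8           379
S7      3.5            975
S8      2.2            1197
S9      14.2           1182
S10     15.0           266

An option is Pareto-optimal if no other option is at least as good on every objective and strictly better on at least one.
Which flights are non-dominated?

S1: dominated by S4 (duration 8.5≤10.1, price 485≤1255).
S2: dominated by S4 (duration 8.5≤13.4, price 485≤1029).
S3: dominated by S1 (duration 10.1≤19.6, price 1255≤1322).
S4: not dominated.
S5: dominated by S4 (duration 8.5≤11.4, price 485≤675).
S6: dominated by S10 (duration 15.0≤19.8, price 266≤379).
S7: not dominated.
S8: not dominated (best duration).
S9: dominated by S2 (duration 13.4≤14.2, price 1029≤1182).
S10: not dominated (best price).

S4, S7, S8, S10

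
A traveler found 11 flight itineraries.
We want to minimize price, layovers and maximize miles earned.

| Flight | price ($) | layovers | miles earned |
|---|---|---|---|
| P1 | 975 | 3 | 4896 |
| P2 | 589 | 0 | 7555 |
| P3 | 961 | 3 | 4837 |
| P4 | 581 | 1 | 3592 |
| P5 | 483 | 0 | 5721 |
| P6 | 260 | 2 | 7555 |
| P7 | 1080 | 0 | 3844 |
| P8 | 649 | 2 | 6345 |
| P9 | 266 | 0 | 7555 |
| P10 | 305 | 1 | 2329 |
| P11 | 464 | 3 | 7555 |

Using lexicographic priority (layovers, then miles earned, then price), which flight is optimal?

First minimize layovers: best is 0, kept {P2, P5, P7, P9}.
Then maximize miles earned: best is 7555, kept {P2, P9}.
Then minimize price: best is 266, kept {P9}.

P9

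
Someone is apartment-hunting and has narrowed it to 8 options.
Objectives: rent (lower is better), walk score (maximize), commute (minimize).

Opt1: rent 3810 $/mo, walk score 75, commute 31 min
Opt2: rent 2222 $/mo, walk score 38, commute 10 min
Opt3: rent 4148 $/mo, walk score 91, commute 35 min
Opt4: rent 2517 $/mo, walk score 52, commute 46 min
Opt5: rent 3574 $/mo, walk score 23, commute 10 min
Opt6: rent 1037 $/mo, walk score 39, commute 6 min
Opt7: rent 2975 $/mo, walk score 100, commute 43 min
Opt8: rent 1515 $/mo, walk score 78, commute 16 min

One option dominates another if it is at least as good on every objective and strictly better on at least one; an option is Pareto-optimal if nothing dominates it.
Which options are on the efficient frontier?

Opt1: dominated by Opt8 (rent 1515≤3810, walk score 78≥75, commute 16≤31).
Opt2: dominated by Opt6 (rent 1037≤2222, walk score 39≥38, commute 6≤10).
Opt3: not dominated.
Opt4: dominated by Opt8 (rent 1515≤2517, walk score 78≥52, commute 16≤46).
Opt5: dominated by Opt2 (rent 2222≤3574, walk score 38≥23, commute 10≤10).
Opt6: not dominated (best rent).
Opt7: not dominated (best walk score).
Opt8: not dominated.

Opt3, Opt6, Opt7, Opt8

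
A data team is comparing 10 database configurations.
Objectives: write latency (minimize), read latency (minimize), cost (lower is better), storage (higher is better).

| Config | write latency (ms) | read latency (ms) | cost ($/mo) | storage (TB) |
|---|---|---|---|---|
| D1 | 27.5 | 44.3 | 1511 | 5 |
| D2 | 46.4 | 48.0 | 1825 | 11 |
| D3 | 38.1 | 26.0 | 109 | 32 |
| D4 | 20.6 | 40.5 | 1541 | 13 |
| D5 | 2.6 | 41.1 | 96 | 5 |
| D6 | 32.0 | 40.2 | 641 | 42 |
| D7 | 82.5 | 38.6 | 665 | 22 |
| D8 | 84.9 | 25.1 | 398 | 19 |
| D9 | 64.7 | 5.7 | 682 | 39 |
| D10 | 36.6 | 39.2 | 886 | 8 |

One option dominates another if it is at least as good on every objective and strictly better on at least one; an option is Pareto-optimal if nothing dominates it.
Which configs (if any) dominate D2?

D3: write latency 38.1≤46.4, read latency 26.0≤48.0, cost 109≤1825, storage 32≥11 — dominates D2.
D4: write latency 20.6≤46.4, read latency 40.5≤48.0, cost 1541≤1825, storage 13≥11 — dominates D2.
D6: write latency 32.0≤46.4, read latency 40.2≤48.0, cost 641≤1825, storage 42≥11 — dominates D2.
Others (D1, D5, D7, D8, D9, D10) are each worse than D2 on at least one objective.

D3, D4, D6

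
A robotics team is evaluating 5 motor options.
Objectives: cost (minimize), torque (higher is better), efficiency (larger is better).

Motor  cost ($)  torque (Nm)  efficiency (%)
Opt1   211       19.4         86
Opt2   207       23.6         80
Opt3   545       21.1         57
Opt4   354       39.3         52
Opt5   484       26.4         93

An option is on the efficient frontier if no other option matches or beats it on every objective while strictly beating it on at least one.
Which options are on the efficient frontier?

Opt1: not dominated.
Opt2: not dominated (best cost).
Opt3: dominated by Opt2 (cost 207≤545, torque 23.6≥21.1, efficiency 80≥57).
Opt4: not dominated (best torque).
Opt5: not dominated (best efficiency).

Opt1, Opt2, Opt4, Opt5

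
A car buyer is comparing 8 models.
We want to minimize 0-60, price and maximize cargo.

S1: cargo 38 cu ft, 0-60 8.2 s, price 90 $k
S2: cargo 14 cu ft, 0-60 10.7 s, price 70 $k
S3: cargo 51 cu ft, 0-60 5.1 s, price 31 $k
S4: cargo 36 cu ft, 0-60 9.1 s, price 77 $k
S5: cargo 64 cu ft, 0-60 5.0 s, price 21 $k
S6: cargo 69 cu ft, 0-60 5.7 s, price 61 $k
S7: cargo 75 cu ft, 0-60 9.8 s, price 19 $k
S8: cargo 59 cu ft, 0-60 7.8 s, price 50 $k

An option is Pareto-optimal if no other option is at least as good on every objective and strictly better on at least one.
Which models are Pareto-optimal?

S5, S6, S7

S1: dominated by S3 (cargo 51≥38, 0-60 5.1≤8.2, price 31≤90).
S2: dominated by S3 (cargo 51≥14, 0-60 5.1≤10.7, price 31≤70).
S3: dominated by S5 (cargo 64≥51, 0-60 5.0≤5.1, price 21≤31).
S4: dominated by S3 (cargo 51≥36, 0-60 5.1≤9.1, price 31≤77).
S5: not dominated (best 0-60).
S6: not dominated.
S7: not dominated (best cargo).
S8: dominated by S5 (cargo 64≥59, 0-60 5.0≤7.8, price 21≤50).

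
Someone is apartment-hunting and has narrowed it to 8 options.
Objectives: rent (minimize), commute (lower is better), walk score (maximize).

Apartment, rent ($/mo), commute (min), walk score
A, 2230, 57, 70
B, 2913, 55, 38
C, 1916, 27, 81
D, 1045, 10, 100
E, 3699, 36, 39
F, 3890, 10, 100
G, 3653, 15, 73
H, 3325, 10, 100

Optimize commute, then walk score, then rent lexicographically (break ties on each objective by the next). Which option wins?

First minimize commute: best is 10, kept {D, F, H}.
Then maximize walk score: best is 100, kept {D, F, H}.
Then minimize rent: best is 1045, kept {D}.

D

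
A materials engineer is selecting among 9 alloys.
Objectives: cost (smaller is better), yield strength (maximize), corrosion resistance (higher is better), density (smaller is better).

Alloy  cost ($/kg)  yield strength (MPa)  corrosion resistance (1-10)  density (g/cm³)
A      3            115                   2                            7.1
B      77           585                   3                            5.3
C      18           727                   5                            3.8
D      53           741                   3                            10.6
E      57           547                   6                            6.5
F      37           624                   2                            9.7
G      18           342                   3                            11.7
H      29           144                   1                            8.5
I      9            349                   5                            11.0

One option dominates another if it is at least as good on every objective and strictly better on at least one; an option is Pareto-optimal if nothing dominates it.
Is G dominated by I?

I vs G: cost 9≤18, yield strength 349≥342, corrosion resistance 5≥3, density 11.0≤11.7 — I is at least as good on every objective with at least one strict improvement.

Yes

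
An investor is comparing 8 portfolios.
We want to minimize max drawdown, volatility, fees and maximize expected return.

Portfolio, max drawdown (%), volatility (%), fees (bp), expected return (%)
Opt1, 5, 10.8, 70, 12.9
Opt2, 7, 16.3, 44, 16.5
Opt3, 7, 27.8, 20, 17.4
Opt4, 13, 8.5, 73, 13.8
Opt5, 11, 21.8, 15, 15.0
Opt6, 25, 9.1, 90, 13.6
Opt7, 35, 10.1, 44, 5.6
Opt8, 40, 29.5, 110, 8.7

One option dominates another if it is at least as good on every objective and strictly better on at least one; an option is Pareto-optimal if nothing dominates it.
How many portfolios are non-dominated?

6

Opt1: not dominated (best max drawdown).
Opt2: not dominated.
Opt3: not dominated (best expected return).
Opt4: not dominated (best volatility).
Opt5: not dominated (best fees).
Opt6: dominated by Opt4 (max drawdown 13≤25, volatility 8.5≤9.1, fees 73≤90, expected return 13.8≥13.6).
Opt7: not dominated.
Opt8: dominated by Opt1 (max drawdown 5≤40, volatility 10.8≤29.5, fees 70≤110, expected return 12.9≥8.7).
Pareto-optimal: Opt1, Opt2, Opt3, Opt4, Opt5, Opt7 → 6.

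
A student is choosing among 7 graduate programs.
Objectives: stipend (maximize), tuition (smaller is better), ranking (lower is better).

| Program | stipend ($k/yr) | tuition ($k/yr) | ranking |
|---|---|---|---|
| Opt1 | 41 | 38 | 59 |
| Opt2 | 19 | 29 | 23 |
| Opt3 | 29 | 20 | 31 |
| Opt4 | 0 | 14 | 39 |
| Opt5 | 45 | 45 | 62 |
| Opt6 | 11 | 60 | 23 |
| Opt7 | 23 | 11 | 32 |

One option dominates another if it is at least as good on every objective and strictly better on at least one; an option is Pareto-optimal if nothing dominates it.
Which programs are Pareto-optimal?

Opt1: not dominated.
Opt2: not dominated.
Opt3: not dominated.
Opt4: dominated by Opt7 (stipend 23≥0, tuition 11≤14, ranking 32≤39).
Opt5: not dominated (best stipend).
Opt6: dominated by Opt2 (stipend 19≥11, tuition 29≤60, ranking 23≤23).
Opt7: not dominated (best tuition).

Opt1, Opt2, Opt3, Opt5, Opt7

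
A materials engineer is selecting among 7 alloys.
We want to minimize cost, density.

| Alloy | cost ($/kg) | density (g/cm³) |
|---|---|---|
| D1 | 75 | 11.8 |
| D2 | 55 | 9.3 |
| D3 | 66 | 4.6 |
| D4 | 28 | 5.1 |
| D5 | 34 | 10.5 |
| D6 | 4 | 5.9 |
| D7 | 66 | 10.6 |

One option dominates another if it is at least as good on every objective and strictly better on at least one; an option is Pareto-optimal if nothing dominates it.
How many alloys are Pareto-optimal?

3

D1: dominated by D2 (cost 55≤75, density 9.3≤11.8).
D2: dominated by D4 (cost 28≤55, density 5.1≤9.3).
D3: not dominated (best density).
D4: not dominated.
D5: dominated by D4 (cost 28≤34, density 5.1≤10.5).
D6: not dominated (best cost).
D7: dominated by D2 (cost 55≤66, density 9.3≤10.6).
Pareto-optimal: D3, D4, D6 → 3.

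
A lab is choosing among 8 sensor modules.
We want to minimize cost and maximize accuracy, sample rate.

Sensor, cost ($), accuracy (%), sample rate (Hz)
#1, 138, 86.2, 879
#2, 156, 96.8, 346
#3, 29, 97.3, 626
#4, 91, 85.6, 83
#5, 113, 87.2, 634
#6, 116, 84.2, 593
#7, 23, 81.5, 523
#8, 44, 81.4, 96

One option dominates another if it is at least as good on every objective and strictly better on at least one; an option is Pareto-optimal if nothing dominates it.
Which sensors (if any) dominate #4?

#3

#3: cost 29≤91, accuracy 97.3≥85.6, sample rate 626≥83 — dominates #4.
Others (#1, #2, #5, #6, #7, #8) are each worse than #4 on at least one objective.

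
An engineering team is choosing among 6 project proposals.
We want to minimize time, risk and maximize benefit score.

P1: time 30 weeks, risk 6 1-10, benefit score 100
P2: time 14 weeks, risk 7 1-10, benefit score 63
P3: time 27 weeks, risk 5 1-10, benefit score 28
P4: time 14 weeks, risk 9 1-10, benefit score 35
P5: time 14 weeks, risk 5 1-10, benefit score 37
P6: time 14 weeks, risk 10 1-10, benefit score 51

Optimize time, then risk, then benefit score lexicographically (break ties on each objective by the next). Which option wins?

P5

First minimize time: best is 14, kept {P2, P4, P5, P6}.
Then minimize risk: best is 5, kept {P5}.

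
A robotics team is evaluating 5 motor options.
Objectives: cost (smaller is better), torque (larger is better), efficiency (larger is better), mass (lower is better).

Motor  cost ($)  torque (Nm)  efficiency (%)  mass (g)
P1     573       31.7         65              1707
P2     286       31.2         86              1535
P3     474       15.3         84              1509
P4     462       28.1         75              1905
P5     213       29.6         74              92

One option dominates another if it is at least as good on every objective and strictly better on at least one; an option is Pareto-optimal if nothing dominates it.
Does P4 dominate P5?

P4 vs P5: P4 is worse on cost (462 vs 213), so it does not dominate P5.

No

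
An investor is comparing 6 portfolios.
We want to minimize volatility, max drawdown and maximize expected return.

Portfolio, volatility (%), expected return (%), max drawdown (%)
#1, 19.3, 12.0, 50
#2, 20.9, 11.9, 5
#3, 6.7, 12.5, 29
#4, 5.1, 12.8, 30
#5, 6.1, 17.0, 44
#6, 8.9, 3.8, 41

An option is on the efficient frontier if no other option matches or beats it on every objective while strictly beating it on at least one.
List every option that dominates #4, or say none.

none

#1: worse on volatility (19.3 vs 5.1).
#2: worse on volatility (20.9 vs 5.1).
#3: worse on volatility (6.7 vs 5.1).
#5: worse on volatility (6.1 vs 5.1).
#6: worse on volatility (8.9 vs 5.1).
No option dominates #4.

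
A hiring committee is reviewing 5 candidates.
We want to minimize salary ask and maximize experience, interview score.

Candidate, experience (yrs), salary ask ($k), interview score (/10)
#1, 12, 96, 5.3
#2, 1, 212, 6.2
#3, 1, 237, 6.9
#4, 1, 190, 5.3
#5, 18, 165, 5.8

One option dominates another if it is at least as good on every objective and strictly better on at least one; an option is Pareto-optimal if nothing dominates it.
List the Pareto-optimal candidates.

#1: not dominated (best salary ask).
#2: not dominated.
#3: not dominated (best interview score).
#4: dominated by #1 (experience 12≥1, salary ask 96≤190, interview score 5.3≥5.3).
#5: not dominated (best experience).

#1, #2, #3, #5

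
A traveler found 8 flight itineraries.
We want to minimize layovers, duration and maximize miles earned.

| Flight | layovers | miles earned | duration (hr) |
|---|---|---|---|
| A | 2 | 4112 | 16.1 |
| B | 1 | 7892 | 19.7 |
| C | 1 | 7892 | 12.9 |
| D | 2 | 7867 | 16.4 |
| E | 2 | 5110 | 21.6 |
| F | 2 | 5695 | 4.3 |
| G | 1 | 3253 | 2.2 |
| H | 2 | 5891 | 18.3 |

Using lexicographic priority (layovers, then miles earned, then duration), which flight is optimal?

C

First minimize layovers: best is 1, kept {B, C, G}.
Then maximize miles earned: best is 7892, kept {B, C}.
Then minimize duration: best is 12.9, kept {C}.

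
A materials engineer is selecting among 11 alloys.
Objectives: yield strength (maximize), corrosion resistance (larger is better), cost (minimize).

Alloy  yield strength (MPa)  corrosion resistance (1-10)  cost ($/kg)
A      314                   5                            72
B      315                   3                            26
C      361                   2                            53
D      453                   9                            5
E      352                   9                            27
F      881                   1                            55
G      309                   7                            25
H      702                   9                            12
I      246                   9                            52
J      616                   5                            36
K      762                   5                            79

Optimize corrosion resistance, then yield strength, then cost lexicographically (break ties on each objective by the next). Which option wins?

H

First maximize corrosion resistance: best is 9, kept {D, E, H, I}.
Then maximize yield strength: best is 702, kept {H}.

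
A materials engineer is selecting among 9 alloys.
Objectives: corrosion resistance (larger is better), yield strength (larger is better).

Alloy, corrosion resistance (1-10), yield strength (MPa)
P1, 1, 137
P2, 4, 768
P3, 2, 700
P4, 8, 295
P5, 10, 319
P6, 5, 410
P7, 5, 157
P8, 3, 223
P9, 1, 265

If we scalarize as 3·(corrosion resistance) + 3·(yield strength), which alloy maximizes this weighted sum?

P2

P1: 3·1 + 3·137 = 414
P2: 3·4 + 3·768 = 2316
P3: 3·2 + 3·700 = 2106
P4: 3·8 + 3·295 = 909
P5: 3·10 + 3·319 = 987
P6: 3·5 + 3·410 = 1245
P7: 3·5 + 3·157 = 486
P8: 3·3 + 3·223 = 678
P9: 3·1 + 3·265 = 798
Highest: P2 at 2316.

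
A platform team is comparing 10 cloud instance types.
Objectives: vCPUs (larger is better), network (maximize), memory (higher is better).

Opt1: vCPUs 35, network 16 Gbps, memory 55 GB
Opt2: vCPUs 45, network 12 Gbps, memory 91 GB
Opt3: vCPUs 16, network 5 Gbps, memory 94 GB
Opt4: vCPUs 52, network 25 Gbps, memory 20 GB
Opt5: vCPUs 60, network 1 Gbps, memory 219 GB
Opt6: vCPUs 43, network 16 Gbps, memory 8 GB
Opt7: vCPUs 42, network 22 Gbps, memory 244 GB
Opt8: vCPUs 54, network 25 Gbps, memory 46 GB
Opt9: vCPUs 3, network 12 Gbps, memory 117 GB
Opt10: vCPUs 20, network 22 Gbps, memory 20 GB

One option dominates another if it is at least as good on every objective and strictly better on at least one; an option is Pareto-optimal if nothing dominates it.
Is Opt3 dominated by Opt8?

Opt8 vs Opt3: Opt8 is worse on memory (46 vs 94), so it does not dominate Opt3.

No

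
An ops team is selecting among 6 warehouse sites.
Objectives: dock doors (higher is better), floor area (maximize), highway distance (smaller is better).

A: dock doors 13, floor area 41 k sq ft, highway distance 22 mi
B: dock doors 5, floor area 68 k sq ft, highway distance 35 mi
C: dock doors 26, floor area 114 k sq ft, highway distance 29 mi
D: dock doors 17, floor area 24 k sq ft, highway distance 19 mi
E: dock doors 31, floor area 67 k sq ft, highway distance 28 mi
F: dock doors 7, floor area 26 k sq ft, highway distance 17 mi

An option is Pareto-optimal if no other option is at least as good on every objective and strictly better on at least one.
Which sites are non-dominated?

A: not dominated.
B: dominated by C (dock doors 26≥5, floor area 114≥68, highway distance 29≤35).
C: not dominated (best floor area).
D: not dominated.
E: not dominated (best dock doors).
F: not dominated (best highway distance).

A, C, D, E, F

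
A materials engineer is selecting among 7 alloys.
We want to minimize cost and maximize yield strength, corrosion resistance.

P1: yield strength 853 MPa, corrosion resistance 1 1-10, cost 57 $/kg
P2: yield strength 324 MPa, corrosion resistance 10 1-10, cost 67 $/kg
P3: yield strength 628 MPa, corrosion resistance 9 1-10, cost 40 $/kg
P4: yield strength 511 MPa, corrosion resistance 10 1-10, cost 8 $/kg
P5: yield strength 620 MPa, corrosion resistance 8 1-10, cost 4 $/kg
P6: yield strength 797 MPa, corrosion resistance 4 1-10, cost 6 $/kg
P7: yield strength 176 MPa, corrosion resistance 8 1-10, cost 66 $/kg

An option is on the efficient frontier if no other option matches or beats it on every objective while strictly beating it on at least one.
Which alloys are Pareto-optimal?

P1, P3, P4, P5, P6

P1: not dominated (best yield strength).
P2: dominated by P4 (yield strength 511≥324, corrosion resistance 10≥10, cost 8≤67).
P3: not dominated.
P4: not dominated.
P5: not dominated (best cost).
P6: not dominated.
P7: dominated by P3 (yield strength 628≥176, corrosion resistance 9≥8, cost 40≤66).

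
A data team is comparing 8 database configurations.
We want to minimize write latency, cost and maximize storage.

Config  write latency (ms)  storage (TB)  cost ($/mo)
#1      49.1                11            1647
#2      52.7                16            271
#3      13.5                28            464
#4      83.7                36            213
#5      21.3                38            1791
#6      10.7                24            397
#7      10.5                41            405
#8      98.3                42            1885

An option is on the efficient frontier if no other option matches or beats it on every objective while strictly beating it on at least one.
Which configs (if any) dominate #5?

#7

#7: write latency 10.5≤21.3, storage 41≥38, cost 405≤1791 — dominates #5.
Others (#1, #2, #3, #4, #6, #8) are each worse than #5 on at least one objective.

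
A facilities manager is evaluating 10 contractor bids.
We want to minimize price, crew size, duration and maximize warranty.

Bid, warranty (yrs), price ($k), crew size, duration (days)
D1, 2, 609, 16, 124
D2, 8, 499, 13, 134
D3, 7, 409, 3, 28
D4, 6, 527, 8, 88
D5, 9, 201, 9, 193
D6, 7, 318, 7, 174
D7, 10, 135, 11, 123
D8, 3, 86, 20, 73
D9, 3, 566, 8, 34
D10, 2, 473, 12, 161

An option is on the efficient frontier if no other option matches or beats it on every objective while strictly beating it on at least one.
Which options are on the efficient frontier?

D3, D5, D6, D7, D8

D1: dominated by D3 (warranty 7≥2, price 409≤609, crew size 3≤16, duration 28≤124).
D2: dominated by D7 (warranty 10≥8, price 135≤499, crew size 11≤13, duration 123≤134).
D3: not dominated (best crew size).
D4: dominated by D3 (warranty 7≥6, price 409≤527, crew size 3≤8, duration 28≤88).
D5: not dominated.
D6: not dominated.
D7: not dominated (best warranty).
D8: not dominated (best price).
D9: dominated by D3 (warranty 7≥3, price 409≤566, crew size 3≤8, duration 28≤34).
D10: dominated by D3 (warranty 7≥2, price 409≤473, crew size 3≤12, duration 28≤161).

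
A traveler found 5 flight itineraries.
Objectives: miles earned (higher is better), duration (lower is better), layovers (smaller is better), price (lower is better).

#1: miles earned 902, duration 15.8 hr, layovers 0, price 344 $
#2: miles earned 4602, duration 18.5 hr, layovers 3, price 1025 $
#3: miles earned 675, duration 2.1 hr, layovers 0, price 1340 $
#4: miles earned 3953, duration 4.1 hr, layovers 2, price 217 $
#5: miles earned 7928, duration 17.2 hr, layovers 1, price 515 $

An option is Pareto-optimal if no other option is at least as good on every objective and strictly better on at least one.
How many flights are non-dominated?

4

#1: not dominated.
#2: dominated by #5 (miles earned 7928≥4602, duration 17.2≤18.5, layovers 1≤3, price 515≤1025).
#3: not dominated (best duration).
#4: not dominated (best price).
#5: not dominated (best miles earned).
Pareto-optimal: #1, #3, #4, #5 → 4.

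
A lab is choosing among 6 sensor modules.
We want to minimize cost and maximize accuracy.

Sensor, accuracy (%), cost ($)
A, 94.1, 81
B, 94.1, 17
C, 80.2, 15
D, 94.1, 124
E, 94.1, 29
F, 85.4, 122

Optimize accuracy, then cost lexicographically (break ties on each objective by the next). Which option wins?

B

First maximize accuracy: best is 94.1, kept {A, B, D, E}.
Then minimize cost: best is 17, kept {B}.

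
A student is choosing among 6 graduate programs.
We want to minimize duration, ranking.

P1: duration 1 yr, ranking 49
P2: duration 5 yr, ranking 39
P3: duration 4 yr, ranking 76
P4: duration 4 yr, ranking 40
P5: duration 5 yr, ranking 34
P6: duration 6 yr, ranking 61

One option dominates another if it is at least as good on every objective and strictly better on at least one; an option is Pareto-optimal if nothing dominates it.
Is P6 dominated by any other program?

Yes

P1 vs P6: duration 1≤6, ranking 49≤61 — P1 is at least as good on every objective and strictly better on at least one, so P1 dominates P6.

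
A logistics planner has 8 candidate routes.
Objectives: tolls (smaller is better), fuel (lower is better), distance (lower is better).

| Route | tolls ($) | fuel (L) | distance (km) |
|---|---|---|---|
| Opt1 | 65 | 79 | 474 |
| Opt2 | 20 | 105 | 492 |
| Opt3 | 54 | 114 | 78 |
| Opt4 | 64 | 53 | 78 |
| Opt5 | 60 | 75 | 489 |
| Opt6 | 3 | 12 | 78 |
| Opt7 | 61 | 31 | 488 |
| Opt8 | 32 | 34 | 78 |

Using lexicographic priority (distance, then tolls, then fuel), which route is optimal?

First minimize distance: best is 78, kept {Opt3, Opt4, Opt6, Opt8}.
Then minimize tolls: best is 3, kept {Opt6}.

Opt6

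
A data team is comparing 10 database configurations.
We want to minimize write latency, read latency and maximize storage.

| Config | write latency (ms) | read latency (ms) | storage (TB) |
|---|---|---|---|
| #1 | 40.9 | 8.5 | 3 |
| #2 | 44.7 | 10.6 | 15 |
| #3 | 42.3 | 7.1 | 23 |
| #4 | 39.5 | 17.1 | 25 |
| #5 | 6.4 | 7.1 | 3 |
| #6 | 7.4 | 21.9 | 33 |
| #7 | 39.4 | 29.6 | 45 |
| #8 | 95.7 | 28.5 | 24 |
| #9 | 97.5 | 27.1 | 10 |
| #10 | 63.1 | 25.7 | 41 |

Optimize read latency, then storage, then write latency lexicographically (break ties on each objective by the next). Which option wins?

First minimize read latency: best is 7.1, kept {#3, #5}.
Then maximize storage: best is 23, kept {#3}.

#3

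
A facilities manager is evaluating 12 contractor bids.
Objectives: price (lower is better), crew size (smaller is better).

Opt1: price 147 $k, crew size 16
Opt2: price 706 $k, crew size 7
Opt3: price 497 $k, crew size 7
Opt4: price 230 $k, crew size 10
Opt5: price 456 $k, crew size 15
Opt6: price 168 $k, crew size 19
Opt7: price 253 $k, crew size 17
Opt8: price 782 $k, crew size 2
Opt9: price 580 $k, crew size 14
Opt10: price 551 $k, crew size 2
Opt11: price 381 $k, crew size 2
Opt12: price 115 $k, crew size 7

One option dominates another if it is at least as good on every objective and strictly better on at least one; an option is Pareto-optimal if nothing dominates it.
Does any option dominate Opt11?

No

Opt1: worse on crew size (16 vs 2).
Opt2: worse on price (706 vs 381).
Opt3: worse on price (497 vs 381).
Opt4: worse on crew size (10 vs 2).
Opt5: worse on price (456 vs 381).
Opt6: worse on crew size (19 vs 2).
Opt7: worse on crew size (17 vs 2).
Opt8: worse on price (782 vs 381).
Opt9: worse on price (580 vs 381).
Opt10: worse on price (551 vs 381).
Opt12: worse on crew size (7 vs 2).
No option is at least as good as Opt11 on every objective and strictly better on one.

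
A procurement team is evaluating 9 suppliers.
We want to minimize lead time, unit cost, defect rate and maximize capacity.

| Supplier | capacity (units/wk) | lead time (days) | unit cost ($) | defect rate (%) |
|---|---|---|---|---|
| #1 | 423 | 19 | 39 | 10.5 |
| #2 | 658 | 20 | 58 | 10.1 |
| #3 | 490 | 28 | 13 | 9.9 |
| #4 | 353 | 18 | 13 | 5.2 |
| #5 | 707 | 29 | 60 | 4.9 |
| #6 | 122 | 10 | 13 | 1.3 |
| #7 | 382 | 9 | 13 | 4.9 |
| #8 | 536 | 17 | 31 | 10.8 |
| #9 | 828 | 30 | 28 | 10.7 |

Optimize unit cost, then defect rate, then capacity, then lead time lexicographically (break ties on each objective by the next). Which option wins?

First minimize unit cost: best is 13, kept {#3, #4, #6, #7}.
Then minimize defect rate: best is 1.3, kept {#6}.

#6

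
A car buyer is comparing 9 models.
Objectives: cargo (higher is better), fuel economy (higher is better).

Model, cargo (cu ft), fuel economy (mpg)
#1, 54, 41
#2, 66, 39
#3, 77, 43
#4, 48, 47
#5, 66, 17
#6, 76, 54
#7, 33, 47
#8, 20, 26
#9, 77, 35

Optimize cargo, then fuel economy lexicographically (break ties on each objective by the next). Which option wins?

#3

First maximize cargo: best is 77, kept {#3, #9}.
Then maximize fuel economy: best is 43, kept {#3}.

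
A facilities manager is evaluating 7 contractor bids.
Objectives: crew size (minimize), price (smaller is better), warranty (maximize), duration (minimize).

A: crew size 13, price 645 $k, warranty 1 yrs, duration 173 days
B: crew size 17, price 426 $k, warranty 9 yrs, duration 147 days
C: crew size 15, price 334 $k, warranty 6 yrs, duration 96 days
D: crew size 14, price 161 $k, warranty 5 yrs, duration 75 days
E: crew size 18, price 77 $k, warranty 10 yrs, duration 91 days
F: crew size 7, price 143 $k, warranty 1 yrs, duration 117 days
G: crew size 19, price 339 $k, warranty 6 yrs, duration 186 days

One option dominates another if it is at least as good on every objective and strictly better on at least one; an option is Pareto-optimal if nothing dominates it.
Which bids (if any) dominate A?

F: crew size 7≤13, price 143≤645, warranty 1≥1, duration 117≤173 — dominates A.
Others (B, C, D, E, G) are each worse than A on at least one objective.

F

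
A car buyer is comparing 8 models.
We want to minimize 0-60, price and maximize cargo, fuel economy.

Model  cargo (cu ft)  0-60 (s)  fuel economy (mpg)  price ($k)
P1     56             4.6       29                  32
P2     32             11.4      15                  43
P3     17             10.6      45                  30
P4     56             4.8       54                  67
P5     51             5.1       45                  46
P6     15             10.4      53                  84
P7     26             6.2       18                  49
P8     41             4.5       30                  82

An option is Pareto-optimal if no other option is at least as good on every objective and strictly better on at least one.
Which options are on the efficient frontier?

P1: not dominated.
P2: dominated by P1 (cargo 56≥32, 0-60 4.6≤11.4, fuel economy 29≥15, price 32≤43).
P3: not dominated (best price).
P4: not dominated (best fuel economy).
P5: not dominated.
P6: dominated by P4 (cargo 56≥15, 0-60 4.8≤10.4, fuel economy 54≥53, price 67≤84).
P7: dominated by P1 (cargo 56≥26, 0-60 4.6≤6.2, fuel economy 29≥18, price 32≤49).
P8: not dominated (best 0-60).

P1, P3, P4, P5, P8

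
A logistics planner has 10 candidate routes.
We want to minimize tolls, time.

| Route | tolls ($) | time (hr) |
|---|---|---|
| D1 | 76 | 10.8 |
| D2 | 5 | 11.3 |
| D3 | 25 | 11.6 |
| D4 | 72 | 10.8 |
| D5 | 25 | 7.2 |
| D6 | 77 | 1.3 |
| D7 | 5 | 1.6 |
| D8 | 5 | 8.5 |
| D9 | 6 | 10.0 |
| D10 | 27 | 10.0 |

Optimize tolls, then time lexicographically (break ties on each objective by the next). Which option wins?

First minimize tolls: best is 5, kept {D2, D7, D8}.
Then minimize time: best is 1.6, kept {D7}.

D7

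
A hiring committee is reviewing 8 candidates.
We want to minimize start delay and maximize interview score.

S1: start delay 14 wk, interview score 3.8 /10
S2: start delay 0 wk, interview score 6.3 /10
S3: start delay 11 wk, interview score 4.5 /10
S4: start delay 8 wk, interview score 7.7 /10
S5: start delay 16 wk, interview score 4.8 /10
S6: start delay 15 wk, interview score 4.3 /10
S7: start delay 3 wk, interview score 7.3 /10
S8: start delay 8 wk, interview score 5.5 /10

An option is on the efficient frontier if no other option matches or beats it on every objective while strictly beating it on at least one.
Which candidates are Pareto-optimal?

S2, S4, S7

S1: dominated by S2 (start delay 0≤14, interview score 6.3≥3.8).
S2: not dominated (best start delay).
S3: dominated by S2 (start delay 0≤11, interview score 6.3≥4.5).
S4: not dominated (best interview score).
S5: dominated by S2 (start delay 0≤16, interview score 6.3≥4.8).
S6: dominated by S2 (start delay 0≤15, interview score 6.3≥4.3).
S7: not dominated.
S8: dominated by S2 (start delay 0≤8, interview score 6.3≥5.5).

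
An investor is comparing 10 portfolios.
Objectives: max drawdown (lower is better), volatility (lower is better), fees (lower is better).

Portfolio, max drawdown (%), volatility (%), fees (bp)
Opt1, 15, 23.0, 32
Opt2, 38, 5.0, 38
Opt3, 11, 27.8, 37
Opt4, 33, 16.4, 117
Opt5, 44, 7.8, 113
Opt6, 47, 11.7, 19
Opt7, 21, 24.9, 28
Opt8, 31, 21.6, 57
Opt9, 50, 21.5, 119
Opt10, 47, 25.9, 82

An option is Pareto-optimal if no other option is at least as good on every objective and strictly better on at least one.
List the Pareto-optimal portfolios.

Opt1: not dominated.
Opt2: not dominated (best volatility).
Opt3: not dominated (best max drawdown).
Opt4: not dominated.
Opt5: dominated by Opt2 (max drawdown 38≤44, volatility 5.0≤7.8, fees 38≤113).
Opt6: not dominated (best fees).
Opt7: not dominated.
Opt8: not dominated.
Opt9: dominated by Opt2 (max drawdown 38≤50, volatility 5.0≤21.5, fees 38≤119).
Opt10: dominated by Opt1 (max drawdown 15≤47, volatility 23.0≤25.9, fees 32≤82).

Opt1, Opt2, Opt3, Opt4, Opt6, Opt7, Opt8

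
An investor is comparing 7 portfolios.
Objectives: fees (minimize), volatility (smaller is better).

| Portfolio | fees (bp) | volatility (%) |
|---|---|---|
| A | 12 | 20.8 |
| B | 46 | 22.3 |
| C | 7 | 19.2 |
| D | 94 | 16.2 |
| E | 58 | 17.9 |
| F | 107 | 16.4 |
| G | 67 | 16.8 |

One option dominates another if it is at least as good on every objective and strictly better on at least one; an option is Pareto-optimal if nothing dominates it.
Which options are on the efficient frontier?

A: dominated by C (fees 7≤12, volatility 19.2≤20.8).
B: dominated by A (fees 12≤46, volatility 20.8≤22.3).
C: not dominated (best fees).
D: not dominated (best volatility).
E: not dominated.
F: dominated by D (fees 94≤107, volatility 16.2≤16.4).
G: not dominated.

C, D, E, G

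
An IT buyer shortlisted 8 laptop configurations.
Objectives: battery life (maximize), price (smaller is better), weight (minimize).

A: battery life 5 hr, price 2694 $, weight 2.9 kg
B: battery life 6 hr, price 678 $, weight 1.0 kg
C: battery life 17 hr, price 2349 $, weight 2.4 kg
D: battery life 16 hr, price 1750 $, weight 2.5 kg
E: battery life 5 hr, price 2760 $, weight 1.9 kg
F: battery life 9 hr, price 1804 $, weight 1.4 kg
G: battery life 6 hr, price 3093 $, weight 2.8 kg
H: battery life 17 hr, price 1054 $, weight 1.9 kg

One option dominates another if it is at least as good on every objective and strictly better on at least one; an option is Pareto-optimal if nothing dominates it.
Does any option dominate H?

A: worse on battery life (5 vs 17).
B: worse on battery life (6 vs 17).
C: worse on price (2349 vs 1054).
D: worse on battery life (16 vs 17).
E: worse on battery life (5 vs 17).
F: worse on battery life (9 vs 17).
G: worse on battery life (6 vs 17).
No option is at least as good as H on every objective and strictly better on one.

No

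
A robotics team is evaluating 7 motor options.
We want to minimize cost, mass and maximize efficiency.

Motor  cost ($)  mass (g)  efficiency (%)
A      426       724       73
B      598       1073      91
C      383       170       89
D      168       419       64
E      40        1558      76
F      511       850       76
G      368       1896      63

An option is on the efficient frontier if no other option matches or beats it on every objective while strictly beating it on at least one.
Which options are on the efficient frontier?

B, C, D, E

A: dominated by C (cost 383≤426, mass 170≤724, efficiency 89≥73).
B: not dominated (best efficiency).
C: not dominated (best mass).
D: not dominated.
E: not dominated (best cost).
F: dominated by C (cost 383≤511, mass 170≤850, efficiency 89≥76).
G: dominated by D (cost 168≤368, mass 419≤1896, efficiency 64≥63).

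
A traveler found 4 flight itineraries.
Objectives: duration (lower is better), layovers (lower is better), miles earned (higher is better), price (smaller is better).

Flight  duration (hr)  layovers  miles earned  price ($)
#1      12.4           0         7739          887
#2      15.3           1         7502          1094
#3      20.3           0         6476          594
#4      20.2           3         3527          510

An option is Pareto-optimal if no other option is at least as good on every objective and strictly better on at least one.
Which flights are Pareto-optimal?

#1, #3, #4

#1: not dominated (best duration).
#2: dominated by #1 (duration 12.4≤15.3, layovers 0≤1, miles earned 7739≥7502, price 887≤1094).
#3: not dominated.
#4: not dominated (best price).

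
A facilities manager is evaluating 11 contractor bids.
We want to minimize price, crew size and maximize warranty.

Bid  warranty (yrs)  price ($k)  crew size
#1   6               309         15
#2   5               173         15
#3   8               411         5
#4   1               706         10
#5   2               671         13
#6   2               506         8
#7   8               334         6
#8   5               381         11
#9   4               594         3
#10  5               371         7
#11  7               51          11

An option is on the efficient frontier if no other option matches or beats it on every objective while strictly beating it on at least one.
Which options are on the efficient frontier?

#3, #7, #9, #11

#1: dominated by #11 (warranty 7≥6, price 51≤309, crew size 11≤15).
#2: dominated by #11 (warranty 7≥5, price 51≤173, crew size 11≤15).
#3: not dominated.
#4: dominated by #3 (warranty 8≥1, price 411≤706, crew size 5≤10).
#5: dominated by #3 (warranty 8≥2, price 411≤671, crew size 5≤13).
#6: dominated by #3 (warranty 8≥2, price 411≤506, crew size 5≤8).
#7: not dominated.
#8: dominated by #7 (warranty 8≥5, price 334≤381, crew size 6≤11).
#9: not dominated (best crew size).
#10: dominated by #7 (warranty 8≥5, price 334≤371, crew size 6≤7).
#11: not dominated (best price).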